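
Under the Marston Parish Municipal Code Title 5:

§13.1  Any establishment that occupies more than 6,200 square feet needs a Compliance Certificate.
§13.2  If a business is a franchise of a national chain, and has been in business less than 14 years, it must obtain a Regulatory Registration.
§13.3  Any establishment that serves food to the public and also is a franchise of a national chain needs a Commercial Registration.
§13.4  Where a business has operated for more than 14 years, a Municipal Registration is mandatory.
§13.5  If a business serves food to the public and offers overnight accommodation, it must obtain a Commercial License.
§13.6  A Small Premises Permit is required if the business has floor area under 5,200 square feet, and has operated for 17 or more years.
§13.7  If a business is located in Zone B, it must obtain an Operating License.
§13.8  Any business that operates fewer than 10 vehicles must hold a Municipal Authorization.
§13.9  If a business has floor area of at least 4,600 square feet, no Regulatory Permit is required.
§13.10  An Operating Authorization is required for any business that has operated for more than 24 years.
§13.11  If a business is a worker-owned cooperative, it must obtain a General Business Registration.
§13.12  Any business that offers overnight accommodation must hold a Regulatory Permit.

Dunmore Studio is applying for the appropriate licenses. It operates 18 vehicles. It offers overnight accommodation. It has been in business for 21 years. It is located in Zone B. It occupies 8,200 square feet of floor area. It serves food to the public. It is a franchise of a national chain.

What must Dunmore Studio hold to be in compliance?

Commercial License, Commercial Registration, Compliance Certificate, Municipal Registration, Operating License

§13.1 floor area 8,200 square feet > 6,200 square feet → Compliance Certificate required.
§13.2 is a franchise of a national chain; years in business 21 ≥ 14 → Regulatory Registration not required.
§13.3 serves food to the public; is a franchise of a national chain → Commercial Registration required.
§13.4 years in business 21 > 14 → Municipal Registration required.
§13.5 serves food to the public; offers overnight accommodation → Commercial License required.
§13.6 floor area 8,200 square feet ≥ 5,200 square feet; years in business 21 ≥ 17 → Small Premises Permit not required.
§13.7 is located in Zone B → Operating License required.
§13.8 vehicles 18 ≥ 10 → Municipal Authorization not required.
§13.9 floor area 8,200 square feet ≥ 4,600 square feet → exempt from Regulatory Permit.
§13.10 years in business 21 ≤ 24 → Operating Authorization not required.
§13.11 is a franchise of a national chain (not: is a worker-owned cooperative) → General Business Registration not required.
§13.12 offers overnight accommodation → Regulatory Permit required.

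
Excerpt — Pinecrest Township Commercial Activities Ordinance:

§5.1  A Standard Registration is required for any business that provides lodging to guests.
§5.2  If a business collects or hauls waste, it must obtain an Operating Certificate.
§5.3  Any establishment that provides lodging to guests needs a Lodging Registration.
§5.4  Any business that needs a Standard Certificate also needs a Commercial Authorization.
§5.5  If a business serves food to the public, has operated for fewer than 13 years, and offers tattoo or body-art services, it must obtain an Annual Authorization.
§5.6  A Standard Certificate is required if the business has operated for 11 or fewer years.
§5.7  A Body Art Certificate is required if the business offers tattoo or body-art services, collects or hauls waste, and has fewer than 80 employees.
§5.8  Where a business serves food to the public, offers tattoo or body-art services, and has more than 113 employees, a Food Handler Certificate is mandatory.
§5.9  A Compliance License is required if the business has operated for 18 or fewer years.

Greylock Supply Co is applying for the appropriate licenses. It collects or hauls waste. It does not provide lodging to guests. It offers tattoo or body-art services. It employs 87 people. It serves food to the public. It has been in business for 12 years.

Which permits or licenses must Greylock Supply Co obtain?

§5.1 does not provide lodging to guests → Standard Registration not required.
§5.2 collects or hauls waste → Operating Certificate required.
§5.3 does not provide lodging to guests → Lodging Registration not required.
§5.4 Standard Certificate is not required → no effect.
§5.5 serves food to the public; years in business 12 < 13; offers tattoo or body-art services → Annual Authorization required.
§5.6 years in business 12 > 11 → Standard Certificate not required.
§5.7 offers tattoo or body-art services; collects or hauls waste; employees 87 ≥ 80 → Body Art Certificate not required.
§5.8 serves food to the public; offers tattoo or body-art services; employees 87 ≤ 113 → Food Handler Certificate not required.
§5.9 years in business 12 ≤ 18 → Compliance License required.

Annual Authorization, Compliance License, Operating Certificate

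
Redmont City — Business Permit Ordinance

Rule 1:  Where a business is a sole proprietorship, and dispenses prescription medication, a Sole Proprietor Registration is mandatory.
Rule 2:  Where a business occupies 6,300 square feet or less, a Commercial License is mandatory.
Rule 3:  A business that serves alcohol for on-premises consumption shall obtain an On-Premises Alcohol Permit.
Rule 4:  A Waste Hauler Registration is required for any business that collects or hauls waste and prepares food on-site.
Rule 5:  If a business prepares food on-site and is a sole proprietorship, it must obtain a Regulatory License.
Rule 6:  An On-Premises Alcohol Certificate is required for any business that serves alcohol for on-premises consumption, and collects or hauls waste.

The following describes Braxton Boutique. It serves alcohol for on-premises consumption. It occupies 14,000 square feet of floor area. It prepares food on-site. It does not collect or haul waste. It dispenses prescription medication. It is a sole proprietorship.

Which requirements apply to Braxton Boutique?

On-Premises Alcohol Permit, Regulatory License, Sole Proprietor Registration

Rule 1: is a sole proprietorship; dispenses prescription medication → Sole Proprietor Registration required.
Rule 2: floor area 14,000 square feet > 6,300 square feet → Commercial License not required.
Rule 3: serves alcohol for on-premises consumption → On-Premises Alcohol Permit required.
Rule 4: does not collect or haul waste; prepares food on-site → Waste Hauler Registration not required.
Rule 5: prepares food on-site; is a sole proprietorship → Regulatory License required.
Rule 6: serves alcohol for on-premises consumption; does not collect or haul waste → On-Premises Alcohol Certificate not required.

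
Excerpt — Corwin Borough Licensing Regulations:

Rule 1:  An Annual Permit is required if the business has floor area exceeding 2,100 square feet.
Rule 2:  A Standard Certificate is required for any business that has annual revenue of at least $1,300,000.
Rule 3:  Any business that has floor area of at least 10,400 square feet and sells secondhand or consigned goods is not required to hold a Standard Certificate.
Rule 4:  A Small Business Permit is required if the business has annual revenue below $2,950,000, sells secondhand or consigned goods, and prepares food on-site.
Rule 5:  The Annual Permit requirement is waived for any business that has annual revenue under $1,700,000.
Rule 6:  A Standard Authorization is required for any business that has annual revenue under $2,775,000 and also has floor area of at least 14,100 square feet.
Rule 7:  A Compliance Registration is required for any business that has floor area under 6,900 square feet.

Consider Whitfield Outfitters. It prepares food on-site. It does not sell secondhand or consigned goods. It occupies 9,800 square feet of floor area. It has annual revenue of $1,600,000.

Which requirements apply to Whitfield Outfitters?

Rule 1: floor area 9,800 square feet > 2,100 square feet → Annual Permit required.
Rule 2: revenue $1,600,000 ≥ $1,300,000 → Standard Certificate required.
Rule 3: floor area 9,800 square feet < 10,400 square feet; does not sell secondhand or consigned goods → Standard Certificate exemption does not apply.
Rule 4: revenue $1,600,000 < $2,950,000; does not sell secondhand or consigned goods; prepares food on-site → Small Business Permit not required.
Rule 5: revenue $1,600,000 < $1,700,000 → exempt from Annual Permit.
Rule 6: revenue $1,600,000 < $2,775,000; floor area 9,800 square feet < 14,100 square feet → Standard Authorization not required.
Rule 7: floor area 9,800 square feet ≥ 6,900 square feet → Compliance Registration not required.

Standard Certificate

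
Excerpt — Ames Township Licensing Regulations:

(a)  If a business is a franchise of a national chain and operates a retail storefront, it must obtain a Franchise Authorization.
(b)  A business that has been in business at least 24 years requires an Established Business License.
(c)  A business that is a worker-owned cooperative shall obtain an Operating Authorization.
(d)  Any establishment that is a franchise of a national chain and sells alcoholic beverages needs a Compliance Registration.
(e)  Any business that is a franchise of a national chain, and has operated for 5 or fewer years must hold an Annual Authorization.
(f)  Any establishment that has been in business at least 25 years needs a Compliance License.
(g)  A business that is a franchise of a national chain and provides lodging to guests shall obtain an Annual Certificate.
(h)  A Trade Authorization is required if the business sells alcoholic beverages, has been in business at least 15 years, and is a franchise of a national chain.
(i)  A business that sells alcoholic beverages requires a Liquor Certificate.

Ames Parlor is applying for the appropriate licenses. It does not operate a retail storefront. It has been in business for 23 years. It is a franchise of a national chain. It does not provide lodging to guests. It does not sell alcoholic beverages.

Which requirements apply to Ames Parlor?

None

(a) is a franchise of a national chain; does not operate a retail storefront → Franchise Authorization not required.
(b) years in business 23 < 24 → Established Business License not required.
(c) is a franchise of a national chain (not: is a worker-owned cooperative) → Operating Authorization not required.
(d) is a franchise of a national chain; does not sell alcoholic beverages → Compliance Registration not required.
(e) is a franchise of a national chain; years in business 23 > 5 → Annual Authorization not required.
(f) years in business 23 < 25 → Compliance License not required.
(g) is a franchise of a national chain; does not provide lodging to guests → Annual Certificate not required.
(h) does not sell alcoholic beverages; years in business 23 ≥ 15; is a franchise of a national chain → Trade Authorization not required.
(i) does not sell alcoholic beverages → Liquor Certificate not required.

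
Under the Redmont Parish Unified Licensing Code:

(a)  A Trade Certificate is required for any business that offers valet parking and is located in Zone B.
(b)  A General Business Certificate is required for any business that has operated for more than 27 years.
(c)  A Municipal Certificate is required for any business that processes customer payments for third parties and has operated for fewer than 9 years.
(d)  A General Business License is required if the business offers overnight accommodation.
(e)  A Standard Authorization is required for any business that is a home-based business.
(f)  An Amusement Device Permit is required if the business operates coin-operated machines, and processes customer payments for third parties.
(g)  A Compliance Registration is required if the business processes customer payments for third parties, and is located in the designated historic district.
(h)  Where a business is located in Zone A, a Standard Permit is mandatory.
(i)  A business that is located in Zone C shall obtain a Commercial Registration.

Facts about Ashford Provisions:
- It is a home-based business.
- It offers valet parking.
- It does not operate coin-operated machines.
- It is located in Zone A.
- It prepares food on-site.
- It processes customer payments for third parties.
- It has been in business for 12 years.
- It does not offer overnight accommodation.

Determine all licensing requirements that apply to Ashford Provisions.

(a) offers valet parking; is located in Zone A (not: is located in Zone B) → Trade Certificate not required.
(b) years in business 12 ≤ 27 → General Business Certificate not required.
(c) processes customer payments for third parties; years in business 12 ≥ 9 → Municipal Certificate not required.
(d) does not offer overnight accommodation → General Business License not required.
(e) is a home-based business → Standard Authorization required.
(f) does not operate coin-operated machines; processes customer payments for third parties → Amusement Device Permit not required.
(g) processes customer payments for third parties; is located in Zone A (not: is located in the designated historic district) → Compliance Registration not required.
(h) is located in Zone A → Standard Permit required.
(i) is located in Zone A (not: is located in Zone C) → Commercial Registration not required.

Standard Authorization, Standard Permit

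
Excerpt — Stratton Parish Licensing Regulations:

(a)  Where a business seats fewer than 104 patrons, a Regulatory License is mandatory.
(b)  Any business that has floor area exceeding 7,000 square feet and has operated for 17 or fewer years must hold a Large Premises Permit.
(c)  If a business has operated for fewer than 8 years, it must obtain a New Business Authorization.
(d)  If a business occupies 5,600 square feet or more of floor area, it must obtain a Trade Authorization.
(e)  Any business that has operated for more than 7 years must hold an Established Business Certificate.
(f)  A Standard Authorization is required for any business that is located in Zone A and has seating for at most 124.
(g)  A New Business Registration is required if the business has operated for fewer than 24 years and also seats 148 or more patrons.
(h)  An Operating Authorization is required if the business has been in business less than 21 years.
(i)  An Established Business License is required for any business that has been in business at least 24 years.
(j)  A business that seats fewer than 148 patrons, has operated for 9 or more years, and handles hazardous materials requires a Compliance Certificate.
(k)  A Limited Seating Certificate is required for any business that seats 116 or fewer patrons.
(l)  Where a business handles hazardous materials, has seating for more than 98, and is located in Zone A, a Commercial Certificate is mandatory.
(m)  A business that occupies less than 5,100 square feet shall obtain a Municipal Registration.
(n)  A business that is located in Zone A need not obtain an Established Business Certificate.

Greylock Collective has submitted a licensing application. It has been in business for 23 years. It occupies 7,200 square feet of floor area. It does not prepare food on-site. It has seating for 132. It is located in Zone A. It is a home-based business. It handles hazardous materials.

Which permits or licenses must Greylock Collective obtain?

(a) seating 132 ≥ 104 → Regulatory License not required.
(b) floor area 7,200 square feet > 7,000 square feet; years in business 23 > 17 → Large Premises Permit not required.
(c) years in business 23 ≥ 8 → New Business Authorization not required.
(d) floor area 7,200 square feet ≥ 5,600 square feet → Trade Authorization required.
(e) years in business 23 > 7 → Established Business Certificate required.
(f) is located in Zone A; seating 132 > 124 → Standard Authorization not required.
(g) years in business 23 < 24; seating 132 < 148 → New Business Registration not required.
(h) years in business 23 ≥ 21 → Operating Authorization not required.
(i) years in business 23 < 24 → Established Business License not required.
(j) seating 132 < 148; years in business 23 ≥ 9; handles hazardous materials → Compliance Certificate required.
(k) seating 132 > 116 → Limited Seating Certificate not required.
(l) handles hazardous materials; seating 132 > 98; is located in Zone A → Commercial Certificate required.
(m) floor area 7,200 square feet ≥ 5,100 square feet → Municipal Registration not required.
(n) is located in Zone A → exempt from Established Business Certificate.

Commercial Certificate, Compliance Certificate, Trade Authorization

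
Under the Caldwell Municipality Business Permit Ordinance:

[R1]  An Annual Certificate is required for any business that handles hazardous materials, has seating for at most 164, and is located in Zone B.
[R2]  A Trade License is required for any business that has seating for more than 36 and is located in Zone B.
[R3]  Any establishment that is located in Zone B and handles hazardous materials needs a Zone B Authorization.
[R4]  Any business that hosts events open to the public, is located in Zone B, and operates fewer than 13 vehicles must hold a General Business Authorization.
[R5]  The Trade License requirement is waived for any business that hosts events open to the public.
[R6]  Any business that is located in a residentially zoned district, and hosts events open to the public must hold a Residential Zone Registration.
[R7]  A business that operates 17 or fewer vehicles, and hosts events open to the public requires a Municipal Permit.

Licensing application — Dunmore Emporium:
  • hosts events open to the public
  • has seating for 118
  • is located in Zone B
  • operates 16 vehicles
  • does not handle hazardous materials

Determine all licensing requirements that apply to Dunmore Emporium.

[R1] does not handle hazardous materials; seating 118 ≤ 164; is located in Zone B → Annual Certificate not required.
[R2] seating 118 > 36; is located in Zone B → Trade License required.
[R3] is located in Zone B; does not handle hazardous materials → Zone B Authorization not required.
[R4] hosts events open to the public; is located in Zone B; vehicles 16 ≥ 13 → General Business Authorization not required.
[R5] hosts events open to the public → exempt from Trade License.
[R6] is located in Zone B (not: is located in a residentially zoned district); hosts events open to the public → Residential Zone Registration not required.
[R7] vehicles 16 ≤ 17; hosts events open to the public → Municipal Permit required.

Municipal Permit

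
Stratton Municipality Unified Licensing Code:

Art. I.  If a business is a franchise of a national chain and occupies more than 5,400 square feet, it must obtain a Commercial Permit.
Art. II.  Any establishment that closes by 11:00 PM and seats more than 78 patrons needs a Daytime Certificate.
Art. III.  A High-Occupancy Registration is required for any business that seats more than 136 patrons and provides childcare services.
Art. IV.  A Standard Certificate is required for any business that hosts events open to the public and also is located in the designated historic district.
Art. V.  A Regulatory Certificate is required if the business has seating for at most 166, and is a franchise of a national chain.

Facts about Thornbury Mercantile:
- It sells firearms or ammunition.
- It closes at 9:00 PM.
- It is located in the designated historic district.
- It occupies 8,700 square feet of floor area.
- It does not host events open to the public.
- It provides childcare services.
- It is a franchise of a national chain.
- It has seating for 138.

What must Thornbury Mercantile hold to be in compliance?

Commercial Permit, Daytime Certificate, High-Occupancy Registration, Regulatory Certificate

Art. I. is a franchise of a national chain; floor area 8,700 square feet > 5,400 square feet → Commercial Permit required.
Art. II. closes 9:00 PM, at/before 11:00 PM; seating 138 > 78 → Daytime Certificate required.
Art. III. seating 138 > 136; provides childcare services → High-Occupancy Registration required.
Art. IV. does not host events open to the public; is located in the designated historic district → Standard Certificate not required.
Art. V. seating 138 ≤ 166; is a franchise of a national chain → Regulatory Certificate required.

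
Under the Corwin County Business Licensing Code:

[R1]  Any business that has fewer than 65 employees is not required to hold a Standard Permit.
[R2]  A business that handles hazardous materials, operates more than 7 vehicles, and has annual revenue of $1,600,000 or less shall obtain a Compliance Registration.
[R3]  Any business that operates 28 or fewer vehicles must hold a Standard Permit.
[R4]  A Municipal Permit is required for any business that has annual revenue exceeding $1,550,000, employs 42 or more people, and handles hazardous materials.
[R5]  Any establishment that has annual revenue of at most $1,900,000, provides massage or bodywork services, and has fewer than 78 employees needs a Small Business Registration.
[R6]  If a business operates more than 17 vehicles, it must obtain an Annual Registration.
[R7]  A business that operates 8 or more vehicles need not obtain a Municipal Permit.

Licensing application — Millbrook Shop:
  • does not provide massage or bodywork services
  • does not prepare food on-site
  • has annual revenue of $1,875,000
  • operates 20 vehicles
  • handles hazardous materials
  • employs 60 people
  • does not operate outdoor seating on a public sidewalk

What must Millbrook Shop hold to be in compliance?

Annual Registration

[R1] employees 60 < 65 → exempt from Standard Permit.
[R2] handles hazardous materials; vehicles 20 > 7; revenue $1,875,000 > $1,600,000 → Compliance Registration not required.
[R3] vehicles 20 ≤ 28 → Standard Permit required.
[R4] revenue $1,875,000 > $1,550,000; employees 60 ≥ 42; handles hazardous materials → Municipal Permit required.
[R5] revenue $1,875,000 ≤ $1,900,000; does not provide massage or bodywork services; employees 60 < 78 → Small Business Registration not required.
[R6] vehicles 20 > 17 → Annual Registration required.
[R7] vehicles 20 ≥ 8 → exempt from Municipal Permit.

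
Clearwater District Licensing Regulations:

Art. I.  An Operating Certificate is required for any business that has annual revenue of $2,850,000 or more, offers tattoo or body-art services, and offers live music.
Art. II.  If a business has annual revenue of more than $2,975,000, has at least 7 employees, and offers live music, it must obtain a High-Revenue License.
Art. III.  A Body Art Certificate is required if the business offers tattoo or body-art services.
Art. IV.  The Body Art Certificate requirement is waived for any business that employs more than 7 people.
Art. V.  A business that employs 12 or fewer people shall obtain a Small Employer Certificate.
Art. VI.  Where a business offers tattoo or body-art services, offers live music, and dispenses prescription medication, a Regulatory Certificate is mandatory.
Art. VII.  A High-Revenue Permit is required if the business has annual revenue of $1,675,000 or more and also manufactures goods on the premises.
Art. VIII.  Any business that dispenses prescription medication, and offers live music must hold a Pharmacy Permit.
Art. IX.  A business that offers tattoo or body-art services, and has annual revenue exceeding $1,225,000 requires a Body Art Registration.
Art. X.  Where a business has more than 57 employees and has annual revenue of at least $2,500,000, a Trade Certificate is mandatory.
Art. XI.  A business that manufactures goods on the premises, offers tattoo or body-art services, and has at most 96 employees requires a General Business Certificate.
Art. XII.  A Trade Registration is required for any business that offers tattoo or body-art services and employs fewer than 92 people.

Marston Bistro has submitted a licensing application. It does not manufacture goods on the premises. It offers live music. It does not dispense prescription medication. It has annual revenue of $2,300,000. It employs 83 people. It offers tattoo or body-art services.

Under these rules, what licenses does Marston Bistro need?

Body Art Registration, Trade Registration

Art. I. revenue $2,300,000 < $2,850,000; offers tattoo or body-art services; offers live music → Operating Certificate not required.
Art. II. revenue $2,300,000 ≤ $2,975,000; employees 83 ≥ 7; offers live music → High-Revenue License not required.
Art. III. offers tattoo or body-art services → Body Art Certificate required.
Art. IV. employees 83 > 7 → exempt from Body Art Certificate.
Art. V. employees 83 > 12 → Small Employer Certificate not required.
Art. VI. offers tattoo or body-art services; offers live music; does not dispense prescription medication → Regulatory Certificate not required.
Art. VII. revenue $2,300,000 ≥ $1,675,000; does not manufacture goods on the premises → High-Revenue Permit not required.
Art. VIII. does not dispense prescription medication; offers live music → Pharmacy Permit not required.
Art. IX. offers tattoo or body-art services; revenue $2,300,000 > $1,225,000 → Body Art Registration required.
Art. X. employees 83 > 57; revenue $2,300,000 < $2,500,000 → Trade Certificate not required.
Art. XI. does not manufacture goods on the premises; offers tattoo or body-art services; employees 83 ≤ 96 → General Business Certificate not required.
Art. XII. offers tattoo or body-art services; employees 83 < 92 → Trade Registration required.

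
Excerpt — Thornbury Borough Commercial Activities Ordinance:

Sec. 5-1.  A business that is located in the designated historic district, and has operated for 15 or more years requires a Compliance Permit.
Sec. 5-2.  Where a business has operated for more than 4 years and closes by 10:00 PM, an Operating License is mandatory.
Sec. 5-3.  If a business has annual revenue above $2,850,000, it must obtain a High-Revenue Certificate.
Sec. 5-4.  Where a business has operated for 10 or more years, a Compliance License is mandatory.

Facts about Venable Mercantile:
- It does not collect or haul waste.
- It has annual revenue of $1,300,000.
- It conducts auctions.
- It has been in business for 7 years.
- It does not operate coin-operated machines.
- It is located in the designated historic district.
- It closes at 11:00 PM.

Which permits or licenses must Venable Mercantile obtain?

None

Sec. 5-1. is located in the designated historic district; years in business 7 < 15 → Compliance Permit not required.
Sec. 5-2. years in business 7 > 4; closes 11:00 PM, after 10:00 PM → Operating License not required.
Sec. 5-3. revenue $1,300,000 ≤ $2,850,000 → High-Revenue Certificate not required.
Sec. 5-4. years in business 7 < 10 → Compliance License not required.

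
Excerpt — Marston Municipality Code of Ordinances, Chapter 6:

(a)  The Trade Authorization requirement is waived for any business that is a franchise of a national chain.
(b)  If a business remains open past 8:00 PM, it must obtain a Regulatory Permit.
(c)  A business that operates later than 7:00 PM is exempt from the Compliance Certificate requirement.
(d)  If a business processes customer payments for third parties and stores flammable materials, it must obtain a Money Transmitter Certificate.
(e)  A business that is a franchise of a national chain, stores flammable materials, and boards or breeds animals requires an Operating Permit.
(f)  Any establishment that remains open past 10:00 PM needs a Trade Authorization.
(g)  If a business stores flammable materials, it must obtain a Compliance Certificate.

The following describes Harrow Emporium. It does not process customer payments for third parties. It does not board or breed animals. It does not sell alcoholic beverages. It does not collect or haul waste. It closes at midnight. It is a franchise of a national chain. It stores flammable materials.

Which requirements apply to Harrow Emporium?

Regulatory Permit

(a) is a franchise of a national chain → exempt from Trade Authorization.
(b) closes midnight, after 8:00 PM → Regulatory Permit required.
(c) closes midnight, after 7:00 PM → exempt from Compliance Certificate.
(d) does not process customer payments for third parties; stores flammable materials → Money Transmitter Certificate not required.
(e) is a franchise of a national chain; stores flammable materials; does not board or breed animals → Operating Permit not required.
(f) closes midnight, after 10:00 PM → Trade Authorization required.
(g) stores flammable materials → Compliance Certificate required.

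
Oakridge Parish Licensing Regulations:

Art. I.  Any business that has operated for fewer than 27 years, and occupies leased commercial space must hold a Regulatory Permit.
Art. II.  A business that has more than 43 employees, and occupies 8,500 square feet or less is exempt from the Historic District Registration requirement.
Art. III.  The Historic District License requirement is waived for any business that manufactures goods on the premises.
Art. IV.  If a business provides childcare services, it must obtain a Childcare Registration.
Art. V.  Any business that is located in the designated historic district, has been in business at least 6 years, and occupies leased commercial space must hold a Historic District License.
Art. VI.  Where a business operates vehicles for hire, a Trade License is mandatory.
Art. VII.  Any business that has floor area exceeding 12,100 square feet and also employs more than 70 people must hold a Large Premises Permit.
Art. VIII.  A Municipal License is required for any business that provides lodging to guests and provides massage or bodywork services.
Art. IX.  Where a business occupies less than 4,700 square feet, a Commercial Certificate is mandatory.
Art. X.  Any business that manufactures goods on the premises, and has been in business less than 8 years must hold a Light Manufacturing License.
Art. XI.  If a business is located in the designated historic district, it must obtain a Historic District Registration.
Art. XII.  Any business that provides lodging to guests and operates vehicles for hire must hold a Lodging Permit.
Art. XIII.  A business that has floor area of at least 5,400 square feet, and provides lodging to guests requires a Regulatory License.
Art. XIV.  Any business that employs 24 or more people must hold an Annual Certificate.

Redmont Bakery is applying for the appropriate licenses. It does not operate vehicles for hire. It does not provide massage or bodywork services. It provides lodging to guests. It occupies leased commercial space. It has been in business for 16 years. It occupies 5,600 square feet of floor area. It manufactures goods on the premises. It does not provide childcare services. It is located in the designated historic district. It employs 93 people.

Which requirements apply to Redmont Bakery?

Art. I. years in business 16 < 27; occupies leased commercial space → Regulatory Permit required.
Art. II. employees 93 > 43; floor area 5,600 square feet ≤ 8,500 square feet → exempt from Historic District Registration.
Art. III. manufactures goods on the premises → exempt from Historic District License.
Art. IV. does not provide childcare services → Childcare Registration not required.
Art. V. is located in the designated historic district; years in business 16 ≥ 6; occupies leased commercial space → Historic District License required.
Art. VI. does not operate vehicles for hire → Trade License not required.
Art. VII. floor area 5,600 square feet ≤ 12,100 square feet; employees 93 > 70 → Large Premises Permit not required.
Art. VIII. provides lodging to guests; does not provide massage or bodywork services → Municipal License not required.
Art. IX. floor area 5,600 square feet ≥ 4,700 square feet → Commercial Certificate not required.
Art. X. manufactures goods on the premises; years in business 16 ≥ 8 → Light Manufacturing License not required.
Art. XI. is located in the designated historic district → Historic District Registration required.
Art. XII. provides lodging to guests; does not operate vehicles for hire → Lodging Permit not required.
Art. XIII. floor area 5,600 square feet ≥ 5,400 square feet; provides lodging to guests → Regulatory License required.
Art. XIV. employees 93 ≥ 24 → Annual Certificate required.

Annual Certificate, Regulatory License, Regulatory Permit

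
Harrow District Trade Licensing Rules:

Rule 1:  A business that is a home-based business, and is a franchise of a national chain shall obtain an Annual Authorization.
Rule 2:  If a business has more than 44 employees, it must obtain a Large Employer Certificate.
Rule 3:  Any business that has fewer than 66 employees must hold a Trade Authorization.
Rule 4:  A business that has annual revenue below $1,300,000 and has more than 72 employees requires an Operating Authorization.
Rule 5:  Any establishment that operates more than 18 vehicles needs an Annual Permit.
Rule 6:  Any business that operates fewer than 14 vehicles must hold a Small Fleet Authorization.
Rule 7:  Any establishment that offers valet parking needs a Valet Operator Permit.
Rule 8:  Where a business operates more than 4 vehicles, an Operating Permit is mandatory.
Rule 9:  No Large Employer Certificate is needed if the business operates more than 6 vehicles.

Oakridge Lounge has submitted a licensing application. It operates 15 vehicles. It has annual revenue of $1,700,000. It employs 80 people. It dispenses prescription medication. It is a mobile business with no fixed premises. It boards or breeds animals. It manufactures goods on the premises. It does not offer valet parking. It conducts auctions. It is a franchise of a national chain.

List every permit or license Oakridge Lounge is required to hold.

Rule 1: is a mobile business with no fixed premises (not: is a home-based business); is a franchise of a national chain → Annual Authorization not required.
Rule 2: employees 80 > 44 → Large Employer Certificate required.
Rule 3: employees 80 ≥ 66 → Trade Authorization not required.
Rule 4: revenue $1,700,000 ≥ $1,300,000; employees 80 > 72 → Operating Authorization not required.
Rule 5: vehicles 15 ≤ 18 → Annual Permit not required.
Rule 6: vehicles 15 ≥ 14 → Small Fleet Authorization not required.
Rule 7: does not offer valet parking → Valet Operator Permit not required.
Rule 8: vehicles 15 > 4 → Operating Permit required.
Rule 9: vehicles 15 > 6 → exempt from Large Employer Certificate.

Operating Permit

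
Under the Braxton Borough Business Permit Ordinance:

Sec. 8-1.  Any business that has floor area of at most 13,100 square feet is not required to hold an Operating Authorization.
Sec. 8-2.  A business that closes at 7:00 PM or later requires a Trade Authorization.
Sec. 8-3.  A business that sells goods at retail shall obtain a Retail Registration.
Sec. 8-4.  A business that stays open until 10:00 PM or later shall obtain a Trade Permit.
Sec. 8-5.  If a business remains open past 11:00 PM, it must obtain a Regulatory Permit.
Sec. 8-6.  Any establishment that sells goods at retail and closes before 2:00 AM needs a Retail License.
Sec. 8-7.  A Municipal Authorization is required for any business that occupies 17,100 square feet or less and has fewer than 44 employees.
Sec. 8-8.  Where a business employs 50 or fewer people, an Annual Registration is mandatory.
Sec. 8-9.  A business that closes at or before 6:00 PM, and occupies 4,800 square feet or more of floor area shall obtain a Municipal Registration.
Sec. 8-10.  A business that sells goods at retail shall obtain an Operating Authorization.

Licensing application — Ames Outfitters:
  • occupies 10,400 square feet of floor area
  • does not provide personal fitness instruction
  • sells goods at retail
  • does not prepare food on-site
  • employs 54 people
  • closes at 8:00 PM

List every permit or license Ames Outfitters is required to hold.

Sec. 8-1. floor area 10,400 square feet ≤ 13,100 square feet → exempt from Operating Authorization.
Sec. 8-2. closes 8:00 PM, after 7:00 PM → Trade Authorization required.
Sec. 8-3. sells goods at retail → Retail Registration required.
Sec. 8-4. closes 8:00 PM, at/before 10:00 PM → Trade Permit not required.
Sec. 8-5. closes 8:00 PM, at/before 11:00 PM → Regulatory Permit not required.
Sec. 8-6. sells goods at retail; closes 8:00 PM, at/before 2:00 AM → Retail License required.
Sec. 8-7. floor area 10,400 square feet ≤ 17,100 square feet; employees 54 ≥ 44 → Municipal Authorization not required.
Sec. 8-8. employees 54 > 50 → Annual Registration not required.
Sec. 8-9. closes 8:00 PM, after 6:00 PM; floor area 10,400 square feet ≥ 4,800 square feet → Municipal Registration not required.
Sec. 8-10. sells goods at retail → Operating Authorization required.

Retail License, Retail Registration, Trade Authorization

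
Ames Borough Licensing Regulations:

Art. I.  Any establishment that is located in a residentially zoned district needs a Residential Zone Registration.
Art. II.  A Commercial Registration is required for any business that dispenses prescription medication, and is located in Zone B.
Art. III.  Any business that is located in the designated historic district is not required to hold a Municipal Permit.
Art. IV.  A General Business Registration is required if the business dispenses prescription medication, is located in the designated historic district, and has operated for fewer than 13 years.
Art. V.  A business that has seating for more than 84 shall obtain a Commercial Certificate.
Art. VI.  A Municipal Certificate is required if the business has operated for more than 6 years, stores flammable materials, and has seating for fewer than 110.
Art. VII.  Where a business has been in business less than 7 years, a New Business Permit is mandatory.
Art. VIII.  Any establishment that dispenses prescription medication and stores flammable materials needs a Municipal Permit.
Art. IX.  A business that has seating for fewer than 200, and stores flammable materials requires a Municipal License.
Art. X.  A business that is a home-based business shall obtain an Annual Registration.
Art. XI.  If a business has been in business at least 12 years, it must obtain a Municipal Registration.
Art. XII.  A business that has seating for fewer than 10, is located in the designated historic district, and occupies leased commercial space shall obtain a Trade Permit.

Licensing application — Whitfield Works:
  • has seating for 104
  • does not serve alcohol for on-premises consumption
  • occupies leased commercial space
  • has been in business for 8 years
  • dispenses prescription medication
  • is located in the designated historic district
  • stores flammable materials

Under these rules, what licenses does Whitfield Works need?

Art. I. is located in the designated historic district (not: is located in a residentially zoned district) → Residential Zone Registration not required.
Art. II. dispenses prescription medication; is located in the designated historic district (not: is located in Zone B) → Commercial Registration not required.
Art. III. is located in the designated historic district → exempt from Municipal Permit.
Art. IV. dispenses prescription medication; is located in the designated historic district; years in business 8 < 13 → General Business Registration required.
Art. V. seating 104 > 84 → Commercial Certificate required.
Art. VI. years in business 8 > 6; stores flammable materials; seating 104 < 110 → Municipal Certificate required.
Art. VII. years in business 8 ≥ 7 → New Business Permit not required.
Art. VIII. dispenses prescription medication; stores flammable materials → Municipal Permit required.
Art. IX. seating 104 < 200; stores flammable materials → Municipal License required.
Art. X. occupies leased commercial space (not: is a home-based business) → Annual Registration not required.
Art. XI. years in business 8 < 12 → Municipal Registration not required.
Art. XII. seating 104 ≥ 10; is located in the designated historic district; occupies leased commercial space → Trade Permit not required.

Commercial Certificate, General Business Registration, Municipal Certificate, Municipal License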